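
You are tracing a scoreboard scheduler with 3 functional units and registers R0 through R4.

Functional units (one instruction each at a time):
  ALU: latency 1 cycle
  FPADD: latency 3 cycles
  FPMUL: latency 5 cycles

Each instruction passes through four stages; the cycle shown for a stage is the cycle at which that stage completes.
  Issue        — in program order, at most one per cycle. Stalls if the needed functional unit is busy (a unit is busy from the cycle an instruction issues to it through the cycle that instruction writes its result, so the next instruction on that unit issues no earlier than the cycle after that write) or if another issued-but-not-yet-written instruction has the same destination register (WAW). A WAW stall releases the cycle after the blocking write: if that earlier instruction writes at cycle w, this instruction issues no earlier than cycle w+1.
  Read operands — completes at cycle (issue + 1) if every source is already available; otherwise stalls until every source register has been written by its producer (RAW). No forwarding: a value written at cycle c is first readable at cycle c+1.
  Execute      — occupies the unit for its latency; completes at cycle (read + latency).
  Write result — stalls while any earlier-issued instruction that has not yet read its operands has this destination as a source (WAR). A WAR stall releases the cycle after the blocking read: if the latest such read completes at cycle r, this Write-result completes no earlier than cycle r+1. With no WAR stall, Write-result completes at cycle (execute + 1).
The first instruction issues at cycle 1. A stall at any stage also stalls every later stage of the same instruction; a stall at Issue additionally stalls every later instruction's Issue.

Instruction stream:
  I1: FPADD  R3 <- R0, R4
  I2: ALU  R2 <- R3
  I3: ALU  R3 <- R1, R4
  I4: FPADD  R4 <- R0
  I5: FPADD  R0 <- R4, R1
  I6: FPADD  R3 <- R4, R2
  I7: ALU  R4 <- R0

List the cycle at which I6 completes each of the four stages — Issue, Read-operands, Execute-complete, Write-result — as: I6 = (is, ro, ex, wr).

1) issue 1, read 2, done 5, write 6
2) issue 2, read 7, done 8, write 9  <RAW R3: wait I1 write@6>
3) issue 10, read 11, done 12, write 13  <struct: ALU busy until I2 writes@9>
4) issue 11, read 12, done 15, write 16
5) issue 17, read 18, done 21, write 22  <struct: FPADD busy until I4 writes@16>
6) issue 23, read 24, done 27, write 28  <struct: FPADD busy until I5 writes@22>
7) issue 24, read 25, done 26, write 27

I6 = (23, 24, 27, 28)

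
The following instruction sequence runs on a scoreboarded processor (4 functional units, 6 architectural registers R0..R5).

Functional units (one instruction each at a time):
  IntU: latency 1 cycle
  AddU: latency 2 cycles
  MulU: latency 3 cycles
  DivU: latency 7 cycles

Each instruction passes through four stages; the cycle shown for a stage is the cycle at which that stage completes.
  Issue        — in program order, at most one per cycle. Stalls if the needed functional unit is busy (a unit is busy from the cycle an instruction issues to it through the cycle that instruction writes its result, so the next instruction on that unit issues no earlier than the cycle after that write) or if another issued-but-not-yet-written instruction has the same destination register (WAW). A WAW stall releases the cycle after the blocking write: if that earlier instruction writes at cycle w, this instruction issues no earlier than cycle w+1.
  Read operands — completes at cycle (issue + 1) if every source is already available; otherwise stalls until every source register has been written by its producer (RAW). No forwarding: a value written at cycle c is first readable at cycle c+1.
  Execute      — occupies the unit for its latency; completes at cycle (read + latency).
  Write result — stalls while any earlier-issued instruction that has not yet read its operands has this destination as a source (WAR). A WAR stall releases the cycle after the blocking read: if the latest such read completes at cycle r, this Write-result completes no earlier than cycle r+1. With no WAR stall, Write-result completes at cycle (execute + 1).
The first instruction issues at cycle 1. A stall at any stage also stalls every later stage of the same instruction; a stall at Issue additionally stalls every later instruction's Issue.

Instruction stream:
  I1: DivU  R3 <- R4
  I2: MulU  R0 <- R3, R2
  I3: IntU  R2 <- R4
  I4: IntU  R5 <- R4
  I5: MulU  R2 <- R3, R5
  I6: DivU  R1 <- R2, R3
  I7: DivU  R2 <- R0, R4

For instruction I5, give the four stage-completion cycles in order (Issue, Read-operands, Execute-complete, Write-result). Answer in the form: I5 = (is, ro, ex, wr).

I5 = (16, 17, 20, 21)

I1: IS=1 RO=2 EX=9 WR=10
I2: IS=2 RO=11 EX=14 WR=15  [RAW R3: wait I1 write@10]
I3: IS=3 RO=4 EX=5 WR=12  [WAR R2: wait I2 read@11]
I4: IS=13 RO=14 EX=15 WR=16  [struct: IntU busy until I3 writes@12]
I5: IS=16 RO=17 EX=20 WR=21  [struct: MulU busy until I2 writes@15]
I6: IS=17 RO=22 EX=29 WR=30  [RAW R2: wait I5 write@21]
I7: IS=31 RO=32 EX=39 WR=40  [struct: DivU busy until I6 writes@30]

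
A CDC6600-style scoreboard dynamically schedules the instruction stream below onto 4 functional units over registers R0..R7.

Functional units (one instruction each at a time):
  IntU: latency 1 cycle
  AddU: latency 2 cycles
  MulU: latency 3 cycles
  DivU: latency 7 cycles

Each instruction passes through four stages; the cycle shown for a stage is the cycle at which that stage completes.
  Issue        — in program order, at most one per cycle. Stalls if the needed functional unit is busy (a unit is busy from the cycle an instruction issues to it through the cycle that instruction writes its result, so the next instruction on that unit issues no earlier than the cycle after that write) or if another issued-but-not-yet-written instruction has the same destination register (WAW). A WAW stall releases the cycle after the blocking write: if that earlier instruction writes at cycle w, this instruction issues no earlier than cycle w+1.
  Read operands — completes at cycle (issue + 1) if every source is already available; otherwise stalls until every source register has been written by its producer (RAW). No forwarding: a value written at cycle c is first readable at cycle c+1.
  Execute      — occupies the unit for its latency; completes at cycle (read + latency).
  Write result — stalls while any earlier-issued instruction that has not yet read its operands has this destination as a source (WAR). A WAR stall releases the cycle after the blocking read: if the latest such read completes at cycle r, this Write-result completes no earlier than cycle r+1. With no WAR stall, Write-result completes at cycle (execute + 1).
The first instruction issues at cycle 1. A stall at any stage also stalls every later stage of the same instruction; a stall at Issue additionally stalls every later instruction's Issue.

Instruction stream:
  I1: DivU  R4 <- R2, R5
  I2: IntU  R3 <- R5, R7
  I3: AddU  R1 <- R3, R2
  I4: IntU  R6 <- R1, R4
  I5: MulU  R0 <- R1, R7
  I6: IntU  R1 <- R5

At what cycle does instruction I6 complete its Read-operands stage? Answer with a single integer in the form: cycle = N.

cycle = 15

I1  is:1  ro:2  ex:9  wr:10
I2  is:2  ro:3  ex:4  wr:5
I3  is:3  ro:6  ex:8  wr:9  — RAW R3: wait I2 write@5
I4  is:6  ro:11  ex:12  wr:13  — struct: IntU busy until I2 writes@5, RAW R4: wait I1 write@10
I5  is:7  ro:10  ex:13  wr:14  — RAW R1: wait I3 write@9
I6  is:14  ro:15  ex:16  wr:17  — struct: IntU busy until I4 writes@13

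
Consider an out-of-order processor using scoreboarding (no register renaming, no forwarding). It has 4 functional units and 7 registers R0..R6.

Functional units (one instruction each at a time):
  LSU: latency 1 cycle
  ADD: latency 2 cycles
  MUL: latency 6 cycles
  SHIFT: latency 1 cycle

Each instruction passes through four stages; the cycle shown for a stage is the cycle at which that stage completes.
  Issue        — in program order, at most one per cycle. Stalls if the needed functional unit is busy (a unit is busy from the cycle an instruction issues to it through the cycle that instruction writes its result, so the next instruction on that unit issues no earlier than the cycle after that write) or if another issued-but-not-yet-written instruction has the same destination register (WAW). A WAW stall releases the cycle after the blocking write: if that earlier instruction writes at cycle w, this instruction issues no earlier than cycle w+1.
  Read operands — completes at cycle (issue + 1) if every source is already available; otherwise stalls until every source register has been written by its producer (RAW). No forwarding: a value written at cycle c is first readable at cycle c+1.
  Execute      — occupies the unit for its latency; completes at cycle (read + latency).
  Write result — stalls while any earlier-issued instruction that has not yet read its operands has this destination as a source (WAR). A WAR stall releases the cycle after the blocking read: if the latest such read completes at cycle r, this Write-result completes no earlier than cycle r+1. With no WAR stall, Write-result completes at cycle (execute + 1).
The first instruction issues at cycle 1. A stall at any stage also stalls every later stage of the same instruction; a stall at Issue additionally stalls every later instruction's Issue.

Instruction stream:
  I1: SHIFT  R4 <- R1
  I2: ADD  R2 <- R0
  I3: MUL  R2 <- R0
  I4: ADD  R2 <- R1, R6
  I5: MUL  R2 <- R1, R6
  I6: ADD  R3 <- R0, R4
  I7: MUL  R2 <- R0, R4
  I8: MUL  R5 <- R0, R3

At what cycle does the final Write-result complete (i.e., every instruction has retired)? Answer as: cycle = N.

  I1 | 1 | 2 | 3 | 4
  I2 | 2 | 3 | 5 | 6
  I3 | 7 | 8 | 14 | 15   WAW R2: wait I2 write@6
  I4 | 16 | 17 | 19 | 20   WAW R2: wait I3 write@15
  I5 | 21 | 22 | 28 | 29   WAW R2: wait I4 write@20
  I6 | 22 | 23 | 25 | 26
  I7 | 30 | 31 | 37 | 38   struct: MUL busy until I5 writes@29
  I8 | 39 | 40 | 46 | 47   struct: MUL busy until I7 writes@38

cycle = 47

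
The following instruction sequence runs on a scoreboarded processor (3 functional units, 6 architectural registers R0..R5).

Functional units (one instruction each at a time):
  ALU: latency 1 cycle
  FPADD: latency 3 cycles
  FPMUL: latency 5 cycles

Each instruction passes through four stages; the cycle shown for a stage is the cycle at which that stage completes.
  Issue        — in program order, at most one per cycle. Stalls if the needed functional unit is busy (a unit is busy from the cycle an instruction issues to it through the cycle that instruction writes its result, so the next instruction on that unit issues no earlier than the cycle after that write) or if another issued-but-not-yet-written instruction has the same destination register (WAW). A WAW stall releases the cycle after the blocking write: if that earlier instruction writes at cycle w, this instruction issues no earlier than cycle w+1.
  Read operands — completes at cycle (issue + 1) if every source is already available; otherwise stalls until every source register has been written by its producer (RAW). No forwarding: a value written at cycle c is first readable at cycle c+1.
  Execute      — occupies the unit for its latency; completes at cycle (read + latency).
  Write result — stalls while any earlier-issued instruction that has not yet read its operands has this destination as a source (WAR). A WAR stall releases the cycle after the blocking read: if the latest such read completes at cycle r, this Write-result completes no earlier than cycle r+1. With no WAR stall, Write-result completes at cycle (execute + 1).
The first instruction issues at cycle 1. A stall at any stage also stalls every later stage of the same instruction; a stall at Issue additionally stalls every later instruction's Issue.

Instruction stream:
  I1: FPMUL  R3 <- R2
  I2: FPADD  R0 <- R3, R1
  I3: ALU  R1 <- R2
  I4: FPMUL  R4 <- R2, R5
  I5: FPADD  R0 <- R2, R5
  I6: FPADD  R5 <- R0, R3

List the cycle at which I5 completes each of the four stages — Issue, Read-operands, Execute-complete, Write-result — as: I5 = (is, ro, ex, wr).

I5 = (14, 15, 18, 19)

cycle 1: I1 dispatched to FPMUL
cycle 2: I1 operands ready · I2 dispatched to FPADD
cycle 3: I3 dispatched to ALU
cycle 4: I3 operands ready
cycle 5: I3 complete
cycle 7: I1 complete
cycle 8: R3←I1
cycle 9: I2 operands ready · I4 dispatched to FPMUL
cycle 10: R1←I3 · I4 operands ready
cycle 12: I2 complete
cycle 13: R0←I2
cycle 14: I5 dispatched to FPADD
cycle 15: I4 complete · I5 operands ready
cycle 16: R4←I4
cycle 18: I5 complete
cycle 19: R0←I5
cycle 20: I6 dispatched to FPADD
cycle 21: I6 operands ready
cycle 24: I6 complete
cycle 25: R5←I6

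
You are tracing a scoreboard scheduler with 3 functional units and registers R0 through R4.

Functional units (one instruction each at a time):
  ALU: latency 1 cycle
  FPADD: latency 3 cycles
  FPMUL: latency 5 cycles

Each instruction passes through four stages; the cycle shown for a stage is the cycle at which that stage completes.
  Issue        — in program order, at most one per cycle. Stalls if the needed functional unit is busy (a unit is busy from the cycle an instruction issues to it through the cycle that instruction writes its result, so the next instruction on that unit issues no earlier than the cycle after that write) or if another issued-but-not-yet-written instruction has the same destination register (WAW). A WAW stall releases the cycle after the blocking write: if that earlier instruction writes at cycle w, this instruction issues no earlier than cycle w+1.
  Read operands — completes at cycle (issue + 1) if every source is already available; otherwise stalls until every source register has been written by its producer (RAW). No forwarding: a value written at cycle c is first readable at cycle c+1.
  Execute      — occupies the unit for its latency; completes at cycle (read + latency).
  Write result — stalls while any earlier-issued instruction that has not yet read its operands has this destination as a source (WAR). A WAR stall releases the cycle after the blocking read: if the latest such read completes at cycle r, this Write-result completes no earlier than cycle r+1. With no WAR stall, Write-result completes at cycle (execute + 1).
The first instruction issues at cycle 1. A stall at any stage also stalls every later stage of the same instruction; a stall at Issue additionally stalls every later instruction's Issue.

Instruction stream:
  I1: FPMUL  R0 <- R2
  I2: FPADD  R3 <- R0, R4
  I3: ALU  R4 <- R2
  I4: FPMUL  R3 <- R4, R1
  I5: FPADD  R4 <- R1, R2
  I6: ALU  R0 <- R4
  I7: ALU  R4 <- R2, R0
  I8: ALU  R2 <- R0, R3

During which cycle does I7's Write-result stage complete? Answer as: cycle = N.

cycle 1: issue I1 (FPMUL)
cycle 2: I1 read-ops; issue I2 (FPADD)
cycle 3: issue I3 (ALU)
cycle 4: I3 read-ops
cycle 5: I3 finished on ALU
cycle 7: I1 finished on FPMUL
cycle 8: I1→R0
cycle 9: I2 read-ops
cycle 10: I3→R4
cycle 12: I2 finished on FPADD
cycle 13: I2→R3
cycle 14: issue I4 (FPMUL)
cycle 15: I4 read-ops; issue I5 (FPADD)
cycle 16: I5 read-ops; issue I6 (ALU)
cycle 19: I5 finished on FPADD
cycle 20: I4 finished on FPMUL; I5→R4
cycle 21: I4→R3; I6 read-ops
cycle 22: I6 finished on ALU
cycle 23: I6→R0
cycle 24: issue I7 (ALU)
cycle 25: I7 read-ops
cycle 26: I7 finished on ALU
cycle 27: I7→R4
cycle 28: issue I8 (ALU)
cycle 29: I8 read-ops
cycle 30: I8 finished on ALU
cycle 31: I8→R2

cycle = 27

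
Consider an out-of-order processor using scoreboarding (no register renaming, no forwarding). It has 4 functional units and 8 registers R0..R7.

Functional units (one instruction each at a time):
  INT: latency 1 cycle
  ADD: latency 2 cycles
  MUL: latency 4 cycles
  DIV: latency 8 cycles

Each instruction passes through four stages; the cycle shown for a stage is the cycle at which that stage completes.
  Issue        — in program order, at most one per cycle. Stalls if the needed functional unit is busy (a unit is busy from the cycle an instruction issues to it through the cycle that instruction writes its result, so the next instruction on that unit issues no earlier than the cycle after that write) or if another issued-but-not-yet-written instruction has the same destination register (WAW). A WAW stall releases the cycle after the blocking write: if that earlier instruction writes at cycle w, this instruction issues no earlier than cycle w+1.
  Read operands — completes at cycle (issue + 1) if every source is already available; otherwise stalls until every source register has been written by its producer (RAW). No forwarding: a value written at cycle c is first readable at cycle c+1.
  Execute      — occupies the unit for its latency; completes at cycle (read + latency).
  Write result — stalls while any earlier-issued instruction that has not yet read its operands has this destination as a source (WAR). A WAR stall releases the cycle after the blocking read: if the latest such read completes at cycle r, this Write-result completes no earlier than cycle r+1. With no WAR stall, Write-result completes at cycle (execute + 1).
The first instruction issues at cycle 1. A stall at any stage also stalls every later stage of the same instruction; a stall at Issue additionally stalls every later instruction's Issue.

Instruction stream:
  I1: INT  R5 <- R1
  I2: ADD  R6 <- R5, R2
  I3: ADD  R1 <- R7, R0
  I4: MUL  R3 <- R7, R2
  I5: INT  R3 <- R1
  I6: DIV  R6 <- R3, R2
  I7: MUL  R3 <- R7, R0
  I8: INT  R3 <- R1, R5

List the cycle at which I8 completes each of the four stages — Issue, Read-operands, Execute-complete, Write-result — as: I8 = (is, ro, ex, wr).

c1: I1 dispatched to INT
c2: I1 operands ready, I2 dispatched to ADD
c3: I1 complete
c4: R5←I1
c5: I2 operands ready
c7: I2 complete
c8: R6←I2
c9: I3 dispatched to ADD
c10: I3 operands ready, I4 dispatched to MUL
c11: I4 operands ready
c12: I3 complete
c13: R1←I3
c15: I4 complete
c16: R3←I4
c17: I5 dispatched to INT
c18: I5 operands ready, I6 dispatched to DIV
c19: I5 complete
c20: R3←I5
c21: I6 operands ready, I7 dispatched to MUL
c22: I7 operands ready
c26: I7 complete
c27: R3←I7
c28: I8 dispatched to INT
c29: I6 complete, I8 operands ready
c30: R6←I6, I8 complete
c31: R3←I8

I8 = (28, 29, 30, 31)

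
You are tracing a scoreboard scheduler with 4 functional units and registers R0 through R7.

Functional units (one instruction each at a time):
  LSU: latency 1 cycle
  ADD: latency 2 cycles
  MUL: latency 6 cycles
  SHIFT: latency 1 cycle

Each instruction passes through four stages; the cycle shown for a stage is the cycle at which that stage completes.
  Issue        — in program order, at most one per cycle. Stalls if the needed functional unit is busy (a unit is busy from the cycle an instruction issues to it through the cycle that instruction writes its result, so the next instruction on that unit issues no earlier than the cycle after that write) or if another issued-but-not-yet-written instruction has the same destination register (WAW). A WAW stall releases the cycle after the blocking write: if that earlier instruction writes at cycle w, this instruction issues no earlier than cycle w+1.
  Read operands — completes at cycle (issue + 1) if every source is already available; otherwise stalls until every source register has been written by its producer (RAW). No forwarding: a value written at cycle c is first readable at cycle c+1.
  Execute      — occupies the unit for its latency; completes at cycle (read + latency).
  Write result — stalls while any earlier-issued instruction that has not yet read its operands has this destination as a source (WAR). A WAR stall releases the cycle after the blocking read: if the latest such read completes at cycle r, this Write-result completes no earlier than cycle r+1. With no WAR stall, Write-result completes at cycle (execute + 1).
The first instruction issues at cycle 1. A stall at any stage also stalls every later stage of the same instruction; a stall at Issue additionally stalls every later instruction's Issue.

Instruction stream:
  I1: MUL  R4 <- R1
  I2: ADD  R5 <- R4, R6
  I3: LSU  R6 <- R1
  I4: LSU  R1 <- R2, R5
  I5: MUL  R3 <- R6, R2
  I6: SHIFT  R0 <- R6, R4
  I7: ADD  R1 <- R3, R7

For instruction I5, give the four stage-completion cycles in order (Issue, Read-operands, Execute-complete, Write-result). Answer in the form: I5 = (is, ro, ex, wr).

I5 = (13, 14, 20, 21)

I1: IS=1 RO=2 EX=8 WR=9
I2: IS=2 RO=10 EX=12 WR=13  [RAW R4: wait I1 write@9]
I3: IS=3 RO=4 EX=5 WR=11  [WAR R6: wait I2 read@10]
I4: IS=12 RO=14 EX=15 WR=16  [struct: LSU busy until I3 writes@11; RAW R5: wait I2 write@13]
I5: IS=13 RO=14 EX=20 WR=21
I6: IS=14 RO=15 EX=16 WR=17
I7: IS=17 RO=22 EX=24 WR=25  [WAW R1: wait I4 write@16; RAW R3: wait I5 write@21]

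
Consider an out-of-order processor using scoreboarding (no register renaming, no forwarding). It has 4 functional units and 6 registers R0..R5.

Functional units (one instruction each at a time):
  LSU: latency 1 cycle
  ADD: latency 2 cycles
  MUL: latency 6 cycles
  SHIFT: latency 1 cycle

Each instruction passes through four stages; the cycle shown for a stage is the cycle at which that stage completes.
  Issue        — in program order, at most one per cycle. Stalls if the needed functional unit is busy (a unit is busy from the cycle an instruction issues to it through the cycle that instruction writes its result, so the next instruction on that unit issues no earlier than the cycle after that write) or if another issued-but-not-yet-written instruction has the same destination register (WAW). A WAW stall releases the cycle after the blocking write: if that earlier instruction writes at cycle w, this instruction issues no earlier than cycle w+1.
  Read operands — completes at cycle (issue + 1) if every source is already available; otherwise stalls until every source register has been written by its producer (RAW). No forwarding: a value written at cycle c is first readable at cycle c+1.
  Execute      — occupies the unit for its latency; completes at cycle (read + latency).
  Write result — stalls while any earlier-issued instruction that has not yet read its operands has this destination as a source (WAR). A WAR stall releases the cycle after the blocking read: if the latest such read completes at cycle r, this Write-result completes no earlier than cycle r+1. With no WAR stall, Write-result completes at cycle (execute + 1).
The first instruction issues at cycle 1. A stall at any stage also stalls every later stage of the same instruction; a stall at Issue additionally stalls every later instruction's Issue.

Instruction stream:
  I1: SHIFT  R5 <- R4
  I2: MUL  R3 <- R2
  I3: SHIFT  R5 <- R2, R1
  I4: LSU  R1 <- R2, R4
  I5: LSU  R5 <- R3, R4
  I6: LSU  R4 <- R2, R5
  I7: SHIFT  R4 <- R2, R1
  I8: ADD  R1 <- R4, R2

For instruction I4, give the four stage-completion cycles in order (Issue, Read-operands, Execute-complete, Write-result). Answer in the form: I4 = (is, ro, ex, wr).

I4 = (6, 7, 8, 9)

c1: I1→SHIFT
c2: I1 RO · I2→MUL
c3: I1 EX · I2 RO
c4: I1 WR R5
c5: I3→SHIFT
c6: I3 RO · I4→LSU
c7: I3 EX · I4 RO
c8: I3 WR R5 · I4 EX
c9: I2 EX · I4 WR R1
c10: I2 WR R3 · I5→LSU
c11: I5 RO
c12: I5 EX
c13: I5 WR R5
c14: I6→LSU
c15: I6 RO
c16: I6 EX
c17: I6 WR R4
c18: I7→SHIFT
c19: I7 RO · I8→ADD
c20: I7 EX
c21: I7 WR R4
c22: I8 RO
c24: I8 EX
c25: I8 WR R1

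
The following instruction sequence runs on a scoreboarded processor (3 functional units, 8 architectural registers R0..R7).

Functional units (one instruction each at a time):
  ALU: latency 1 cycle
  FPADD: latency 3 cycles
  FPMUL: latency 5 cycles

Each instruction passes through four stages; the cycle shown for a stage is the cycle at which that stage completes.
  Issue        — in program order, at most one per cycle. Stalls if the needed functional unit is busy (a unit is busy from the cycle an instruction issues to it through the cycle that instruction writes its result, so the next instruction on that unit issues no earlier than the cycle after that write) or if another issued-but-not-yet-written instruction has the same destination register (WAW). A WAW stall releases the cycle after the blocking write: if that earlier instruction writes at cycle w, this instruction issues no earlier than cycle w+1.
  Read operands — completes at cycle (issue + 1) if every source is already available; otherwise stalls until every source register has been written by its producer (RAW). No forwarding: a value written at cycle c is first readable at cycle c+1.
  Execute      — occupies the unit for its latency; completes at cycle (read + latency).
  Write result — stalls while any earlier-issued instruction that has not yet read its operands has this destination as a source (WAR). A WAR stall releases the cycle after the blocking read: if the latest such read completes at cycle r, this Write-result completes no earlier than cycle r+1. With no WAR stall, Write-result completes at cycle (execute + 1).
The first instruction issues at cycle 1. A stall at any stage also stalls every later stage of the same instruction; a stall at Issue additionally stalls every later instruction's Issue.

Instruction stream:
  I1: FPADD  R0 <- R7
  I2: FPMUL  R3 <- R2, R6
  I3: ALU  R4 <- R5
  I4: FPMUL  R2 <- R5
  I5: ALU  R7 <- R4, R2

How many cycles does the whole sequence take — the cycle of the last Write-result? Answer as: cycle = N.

cycle = 20

1) issue 1, read 2, done 5, write 6
2) issue 2, read 3, done 8, write 9
3) issue 3, read 4, done 5, write 6
4) issue 10, read 11, done 16, write 17  <struct: FPMUL busy until I2 writes@9>
5) issue 11, read 18, done 19, write 20  <RAW R2: wait I4 write@17>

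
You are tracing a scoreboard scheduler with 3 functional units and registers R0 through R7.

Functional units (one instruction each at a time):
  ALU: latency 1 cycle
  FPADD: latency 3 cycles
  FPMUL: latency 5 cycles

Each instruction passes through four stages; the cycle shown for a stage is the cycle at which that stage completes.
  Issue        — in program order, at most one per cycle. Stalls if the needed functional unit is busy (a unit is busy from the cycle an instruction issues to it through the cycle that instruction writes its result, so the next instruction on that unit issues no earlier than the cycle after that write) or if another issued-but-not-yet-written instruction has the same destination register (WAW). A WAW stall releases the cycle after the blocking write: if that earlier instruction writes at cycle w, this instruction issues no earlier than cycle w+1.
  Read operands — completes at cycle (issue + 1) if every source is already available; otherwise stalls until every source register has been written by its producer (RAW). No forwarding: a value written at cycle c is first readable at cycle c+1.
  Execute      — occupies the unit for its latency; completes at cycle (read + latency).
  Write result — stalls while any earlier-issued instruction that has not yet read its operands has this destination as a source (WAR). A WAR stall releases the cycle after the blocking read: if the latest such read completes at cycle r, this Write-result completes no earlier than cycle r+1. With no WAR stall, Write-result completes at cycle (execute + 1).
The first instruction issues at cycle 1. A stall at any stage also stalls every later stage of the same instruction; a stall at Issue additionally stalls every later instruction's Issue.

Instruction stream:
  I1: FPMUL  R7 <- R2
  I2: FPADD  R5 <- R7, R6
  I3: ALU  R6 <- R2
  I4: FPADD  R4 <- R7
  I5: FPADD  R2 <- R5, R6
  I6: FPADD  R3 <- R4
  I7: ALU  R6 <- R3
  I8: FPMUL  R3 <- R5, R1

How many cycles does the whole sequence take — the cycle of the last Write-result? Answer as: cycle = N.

cycle = 39

1) issue 1, read 2, done 7, write 8
2) issue 2, read 9, done 12, write 13  <RAW R7: wait I1 write@8>
3) issue 3, read 4, done 5, write 10  <WAR R6: wait I2 read@9>
4) issue 14, read 15, done 18, write 19  <struct: FPADD busy until I2 writes@13>
5) issue 20, read 21, done 24, write 25  <struct: FPADD busy until I4 writes@19>
6) issue 26, read 27, done 30, write 31  <struct: FPADD busy until I5 writes@25>
7) issue 27, read 32, done 33, write 34  <RAW R3: wait I6 write@31>
8) issue 32, read 33, done 38, write 39  <WAW R3: wait I6 write@31>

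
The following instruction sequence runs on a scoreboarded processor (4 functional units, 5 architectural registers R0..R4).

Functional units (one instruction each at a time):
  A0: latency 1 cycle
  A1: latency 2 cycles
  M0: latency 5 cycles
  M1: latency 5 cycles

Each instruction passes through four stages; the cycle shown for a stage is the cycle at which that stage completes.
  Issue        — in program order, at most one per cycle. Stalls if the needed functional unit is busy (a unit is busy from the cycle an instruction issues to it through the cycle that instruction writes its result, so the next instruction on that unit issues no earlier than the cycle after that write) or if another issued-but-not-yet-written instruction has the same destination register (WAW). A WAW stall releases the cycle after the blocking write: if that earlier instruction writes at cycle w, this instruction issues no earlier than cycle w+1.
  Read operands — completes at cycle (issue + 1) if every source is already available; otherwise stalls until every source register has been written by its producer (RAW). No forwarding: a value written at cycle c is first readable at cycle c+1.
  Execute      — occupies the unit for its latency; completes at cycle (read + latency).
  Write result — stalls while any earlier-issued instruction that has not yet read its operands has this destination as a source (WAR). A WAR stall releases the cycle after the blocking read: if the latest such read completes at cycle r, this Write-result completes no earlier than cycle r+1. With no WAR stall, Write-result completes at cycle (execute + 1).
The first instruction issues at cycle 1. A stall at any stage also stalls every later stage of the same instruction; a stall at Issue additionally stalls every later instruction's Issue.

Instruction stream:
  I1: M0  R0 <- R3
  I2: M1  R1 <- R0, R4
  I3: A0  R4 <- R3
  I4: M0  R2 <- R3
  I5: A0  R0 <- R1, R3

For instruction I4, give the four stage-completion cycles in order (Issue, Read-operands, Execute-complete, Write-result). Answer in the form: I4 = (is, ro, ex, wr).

[I1] 1/2/7/8
[I2] 2/9/14/15  (RAW R0: wait I1 write@8)
[I3] 3/4/5/10  (WAR R4: wait I2 read@9)
[I4] 9/10/15/16  (struct: M0 busy until I1 writes@8)
[I5] 11/16/17/18  (struct: A0 busy until I3 writes@10; RAW R1: wait I2 write@15)

I4 = (9, 10, 15, 16)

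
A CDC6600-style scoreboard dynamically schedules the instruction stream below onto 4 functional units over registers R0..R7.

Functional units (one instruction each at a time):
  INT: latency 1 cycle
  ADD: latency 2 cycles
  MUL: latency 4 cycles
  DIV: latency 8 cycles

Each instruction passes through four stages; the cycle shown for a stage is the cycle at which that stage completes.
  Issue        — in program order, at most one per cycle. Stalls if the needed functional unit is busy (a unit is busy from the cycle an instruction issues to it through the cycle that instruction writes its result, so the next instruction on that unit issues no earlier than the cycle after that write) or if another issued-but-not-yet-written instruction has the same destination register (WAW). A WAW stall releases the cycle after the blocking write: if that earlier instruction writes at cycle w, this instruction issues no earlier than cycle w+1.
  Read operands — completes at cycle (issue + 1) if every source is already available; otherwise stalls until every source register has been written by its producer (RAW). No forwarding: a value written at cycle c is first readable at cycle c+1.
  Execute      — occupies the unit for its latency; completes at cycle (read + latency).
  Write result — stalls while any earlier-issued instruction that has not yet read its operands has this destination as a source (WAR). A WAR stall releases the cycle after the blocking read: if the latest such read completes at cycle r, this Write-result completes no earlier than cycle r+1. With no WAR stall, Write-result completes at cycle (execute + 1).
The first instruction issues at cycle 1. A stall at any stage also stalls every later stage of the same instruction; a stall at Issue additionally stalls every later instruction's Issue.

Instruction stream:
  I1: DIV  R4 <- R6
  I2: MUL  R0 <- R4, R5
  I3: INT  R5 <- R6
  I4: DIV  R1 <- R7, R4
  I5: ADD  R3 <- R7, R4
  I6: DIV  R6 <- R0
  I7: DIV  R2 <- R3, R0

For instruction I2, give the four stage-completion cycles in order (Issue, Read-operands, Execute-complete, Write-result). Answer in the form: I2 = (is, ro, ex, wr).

[I1] 1/2/10/11
[I2] 2/12/16/17  (RAW R4: wait I1 write@11)
[I3] 3/4/5/13  (WAR R5: wait I2 read@12)
[I4] 12/13/21/22  (struct: DIV busy until I1 writes@11)
[I5] 13/14/16/17
[I6] 23/24/32/33  (struct: DIV busy until I4 writes@22)
[I7] 34/35/43/44  (struct: DIV busy until I6 writes@33)

I2 = (2, 12, 16, 17)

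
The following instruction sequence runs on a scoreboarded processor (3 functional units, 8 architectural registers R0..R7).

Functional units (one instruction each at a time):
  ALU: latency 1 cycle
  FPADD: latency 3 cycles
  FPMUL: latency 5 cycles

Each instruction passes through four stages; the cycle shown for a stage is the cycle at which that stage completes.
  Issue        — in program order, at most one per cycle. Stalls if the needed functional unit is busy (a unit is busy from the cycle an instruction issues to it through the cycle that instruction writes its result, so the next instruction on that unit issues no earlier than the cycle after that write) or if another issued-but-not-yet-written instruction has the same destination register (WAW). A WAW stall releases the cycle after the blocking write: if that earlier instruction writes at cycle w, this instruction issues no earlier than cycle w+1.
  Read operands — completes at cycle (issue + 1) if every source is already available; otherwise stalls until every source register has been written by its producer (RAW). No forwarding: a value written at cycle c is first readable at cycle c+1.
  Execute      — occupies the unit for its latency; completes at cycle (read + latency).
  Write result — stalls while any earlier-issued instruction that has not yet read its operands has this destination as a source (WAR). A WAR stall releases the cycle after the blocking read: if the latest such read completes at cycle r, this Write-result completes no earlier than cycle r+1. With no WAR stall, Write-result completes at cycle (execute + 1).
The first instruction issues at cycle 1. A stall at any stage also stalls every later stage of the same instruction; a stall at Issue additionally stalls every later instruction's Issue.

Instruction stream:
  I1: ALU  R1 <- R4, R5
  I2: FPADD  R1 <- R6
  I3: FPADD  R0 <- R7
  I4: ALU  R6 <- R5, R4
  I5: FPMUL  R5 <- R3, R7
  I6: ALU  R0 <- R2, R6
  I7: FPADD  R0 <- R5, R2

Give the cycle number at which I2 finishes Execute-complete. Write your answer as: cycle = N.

c1: I1 dispatched to ALU
c2: I1 operands ready
c3: I1 complete
c4: R1←I1
c5: I2 dispatched to FPADD
c6: I2 operands ready
c9: I2 complete
c10: R1←I2
c11: I3 dispatched to FPADD
c12: I3 operands ready; I4 dispatched to ALU
c13: I4 operands ready; I5 dispatched to FPMUL
c14: I4 complete; I5 operands ready
c15: I3 complete; R6←I4
c16: R0←I3
c17: I6 dispatched to ALU
c18: I6 operands ready
c19: I5 complete; I6 complete
c20: R5←I5; R0←I6
c21: I7 dispatched to FPADD
c22: I7 operands ready
c25: I7 complete
c26: R0←I7

cycle = 9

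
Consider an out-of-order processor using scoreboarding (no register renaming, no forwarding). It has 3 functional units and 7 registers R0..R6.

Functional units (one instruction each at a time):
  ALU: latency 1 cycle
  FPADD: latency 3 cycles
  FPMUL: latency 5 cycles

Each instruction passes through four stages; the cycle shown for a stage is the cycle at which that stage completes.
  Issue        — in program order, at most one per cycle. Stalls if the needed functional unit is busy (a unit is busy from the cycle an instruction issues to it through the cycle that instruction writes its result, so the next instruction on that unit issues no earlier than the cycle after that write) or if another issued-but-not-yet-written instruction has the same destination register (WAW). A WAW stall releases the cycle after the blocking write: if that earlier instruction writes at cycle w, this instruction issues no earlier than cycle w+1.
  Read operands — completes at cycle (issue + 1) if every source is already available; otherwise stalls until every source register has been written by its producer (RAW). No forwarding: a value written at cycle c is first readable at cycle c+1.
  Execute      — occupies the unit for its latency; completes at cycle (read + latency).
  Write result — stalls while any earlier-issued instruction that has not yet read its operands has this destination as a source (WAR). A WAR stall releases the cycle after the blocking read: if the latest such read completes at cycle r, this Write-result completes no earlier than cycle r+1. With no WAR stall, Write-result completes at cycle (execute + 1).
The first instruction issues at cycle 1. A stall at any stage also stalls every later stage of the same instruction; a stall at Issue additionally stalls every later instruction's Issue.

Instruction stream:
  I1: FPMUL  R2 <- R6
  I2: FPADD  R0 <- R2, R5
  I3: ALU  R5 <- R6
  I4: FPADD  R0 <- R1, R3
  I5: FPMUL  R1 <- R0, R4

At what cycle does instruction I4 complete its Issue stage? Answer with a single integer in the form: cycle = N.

cycle = 14

[1] I1 issues→FPMUL
[2] I1 reads | I2 issues→FPADD
[3] I3 issues→ALU
[4] I3 reads
[5] I3 exec-done
[7] I1 exec-done
[8] I1 writes R2
[9] I2 reads
[10] I3 writes R5
[12] I2 exec-done
[13] I2 writes R0
[14] I4 issues→FPADD
[15] I4 reads | I5 issues→FPMUL
[18] I4 exec-done
[19] I4 writes R0
[20] I5 reads
[25] I5 exec-done
[26] I5 writes R1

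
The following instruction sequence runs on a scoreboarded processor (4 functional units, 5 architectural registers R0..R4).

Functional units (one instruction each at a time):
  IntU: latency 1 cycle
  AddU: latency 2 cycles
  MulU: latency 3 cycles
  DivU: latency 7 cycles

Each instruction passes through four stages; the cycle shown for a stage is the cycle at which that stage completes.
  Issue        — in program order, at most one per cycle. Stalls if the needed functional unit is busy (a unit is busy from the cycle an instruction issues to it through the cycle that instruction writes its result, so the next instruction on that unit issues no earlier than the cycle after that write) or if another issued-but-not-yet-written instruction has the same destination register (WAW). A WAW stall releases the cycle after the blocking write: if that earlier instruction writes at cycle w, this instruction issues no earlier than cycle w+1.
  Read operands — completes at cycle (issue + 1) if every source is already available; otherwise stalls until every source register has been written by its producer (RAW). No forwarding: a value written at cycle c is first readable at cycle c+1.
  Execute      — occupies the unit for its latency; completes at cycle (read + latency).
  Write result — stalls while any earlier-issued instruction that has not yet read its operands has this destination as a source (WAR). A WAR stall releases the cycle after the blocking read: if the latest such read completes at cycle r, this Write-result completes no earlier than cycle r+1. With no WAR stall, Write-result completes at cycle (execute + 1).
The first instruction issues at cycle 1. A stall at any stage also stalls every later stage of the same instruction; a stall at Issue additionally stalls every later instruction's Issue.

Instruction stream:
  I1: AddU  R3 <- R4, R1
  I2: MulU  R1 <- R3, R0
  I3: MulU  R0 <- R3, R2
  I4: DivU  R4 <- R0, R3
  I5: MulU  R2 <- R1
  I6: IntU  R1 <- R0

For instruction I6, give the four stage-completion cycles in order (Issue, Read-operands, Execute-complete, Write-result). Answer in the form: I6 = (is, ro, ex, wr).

I6 = (18, 19, 20, 21)

I1  is:1  ro:2  ex:4  wr:5
I2  is:2  ro:6  ex:9  wr:10  — RAW R3: wait I1 write@5
I3  is:11  ro:12  ex:15  wr:16  — struct: MulU busy until I2 writes@10
I4  is:12  ro:17  ex:24  wr:25  — RAW R0: wait I3 write@16
I5  is:17  ro:18  ex:21  wr:22  — struct: MulU busy until I3 writes@16
I6  is:18  ro:19  ex:20  wr:21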